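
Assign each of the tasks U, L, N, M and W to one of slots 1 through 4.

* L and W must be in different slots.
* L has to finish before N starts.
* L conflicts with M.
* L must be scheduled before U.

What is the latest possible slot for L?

Downstream work caps L at 3.
L at 3 is achievable: N=4, L=3, U=4, M=1, W=1.

3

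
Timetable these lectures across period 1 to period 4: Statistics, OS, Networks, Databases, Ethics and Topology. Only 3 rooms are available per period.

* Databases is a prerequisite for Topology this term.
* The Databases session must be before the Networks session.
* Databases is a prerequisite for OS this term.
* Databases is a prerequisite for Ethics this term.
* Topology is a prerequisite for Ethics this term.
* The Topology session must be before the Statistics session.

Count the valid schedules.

Splitting on Statistics: it can be period 3 (17), period 4 (28). Listing each branch's schedules as (OS, Networks, Databases, Ethics, Topology) by period number:
Statistics=period 3: (2,2,1,3,2) (2,2,1,4,2) (2,3,1,3,2) (2,3,1,4,2) (2,4,1,3,2) (2,4,1,4,2) (3,2,1,3,2) (3,2,1,4,2) (3,3,1,4,2) (3,4,1,3,2) (3,4,1,4,2) (4,2,1,3,2) (4,2,1,4,2) (4,3,1,3,2) (4,3,1,4,2) (4,4,1,3,2) (4,4,1,4,2) — 17.
Statistics=period 4: (2,2,1,3,2) (2,2,1,4,2) (2,2,1,4,3) (2,3,1,3,2) (2,3,1,4,2) (2,3,1,4,3) (2,4,1,3,2) (2,4,1,4,2) (2,4,1,4,3) (3,2,1,3,2) (3,2,1,4,2) (3,2,1,4,3) (3,3,1,3,2) (3,3,1,4,2) (3,3,1,4,3) (3,3,2,4,3) (3,4,1,3,2) (3,4,1,4,2) (3,4,1,4,3) (3,4,2,4,3) (4,2,1,3,2) (4,2,1,4,2) (4,2,1,4,3) (4,3,1,3,2) (4,3,1,4,2) (4,3,1,4,3) (4,3,2,4,3) (4,4,1,3,2) — 28.
Summing: 17 + 28 = 45.

45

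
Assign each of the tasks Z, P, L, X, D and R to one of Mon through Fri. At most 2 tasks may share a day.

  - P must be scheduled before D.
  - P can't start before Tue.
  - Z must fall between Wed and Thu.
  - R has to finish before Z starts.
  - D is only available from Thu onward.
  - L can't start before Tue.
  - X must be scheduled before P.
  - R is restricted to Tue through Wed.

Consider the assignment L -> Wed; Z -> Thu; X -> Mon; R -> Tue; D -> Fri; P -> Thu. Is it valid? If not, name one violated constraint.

Yes

D is only available from Thu onward — holds.
At most 2 tasks may share a day — holds.
P can't start before Tue — holds.
X must be scheduled before P — holds.
R is restricted to Tue through Wed — holds.
P must be scheduled before D — holds.
L can't start before Tue — holds.
Z must fall between Wed and Thu — holds.
R has to finish before Z starts — holds.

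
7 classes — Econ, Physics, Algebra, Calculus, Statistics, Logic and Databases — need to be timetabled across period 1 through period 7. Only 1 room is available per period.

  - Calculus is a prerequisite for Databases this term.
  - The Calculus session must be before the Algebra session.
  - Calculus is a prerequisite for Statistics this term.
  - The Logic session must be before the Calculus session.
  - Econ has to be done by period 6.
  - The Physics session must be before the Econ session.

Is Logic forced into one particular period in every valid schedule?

No

Logic can be period 1 (e.g. Physics -> period 2, Calculus -> period 4, Algebra -> period 5, Econ -> period 3, Statistics -> period 6, Logic -> period 1, Databases -> period 7) or period 2 (e.g. Logic -> period 2, Algebra -> period 5, Databases -> period 7, Econ -> period 3, Physics -> period 1, Statistics -> period 6, Calculus -> period 4).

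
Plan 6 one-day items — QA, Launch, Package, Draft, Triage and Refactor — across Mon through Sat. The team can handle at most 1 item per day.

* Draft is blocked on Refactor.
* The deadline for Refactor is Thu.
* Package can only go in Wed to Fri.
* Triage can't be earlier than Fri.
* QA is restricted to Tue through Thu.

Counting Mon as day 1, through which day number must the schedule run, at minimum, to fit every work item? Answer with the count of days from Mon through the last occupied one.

The precedence chain requires at least 2 distinct days.
With at most 1 per day and 6 work items, at least 6 days are needed.
Triage can't be placed before Fri — that is day 5 counting from Mon — so the schedule must run through at least 5 days.
6 works (last occupied day: Sat): for example Launch -> Sat; Triage -> Fri; Package -> Wed; QA -> Tue; Refactor -> Mon; Draft -> Thu.

6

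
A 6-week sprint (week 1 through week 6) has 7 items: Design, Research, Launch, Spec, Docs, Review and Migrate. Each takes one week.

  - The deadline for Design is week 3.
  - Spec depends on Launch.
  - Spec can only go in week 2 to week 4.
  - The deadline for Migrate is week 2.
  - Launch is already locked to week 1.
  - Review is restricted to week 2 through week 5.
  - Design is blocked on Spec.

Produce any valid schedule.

Docs in week 1; Spec in week 2; Review in week 2; Migrate in week 1; Launch in week 1; Research in week 1; Design in week 3

Checking: Launch(week 1) before Spec(week 2); Spec(week 2) before Design(week 3); Launch=week 1 in [week 1,week 1]; Review=week 2 in [week 2,week 5]; Design=week 3 in [week 1,week 3]; Migrate=week 1 in [week 1,week 2]; Spec=week 2 in [week 2,week 4].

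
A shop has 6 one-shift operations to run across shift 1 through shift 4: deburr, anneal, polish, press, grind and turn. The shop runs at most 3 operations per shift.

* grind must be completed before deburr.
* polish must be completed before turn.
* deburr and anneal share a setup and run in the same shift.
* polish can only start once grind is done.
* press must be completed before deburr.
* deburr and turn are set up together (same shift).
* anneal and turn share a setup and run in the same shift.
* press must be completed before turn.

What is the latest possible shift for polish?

shift 3

Precedence pushes polish to at least shift 2; downstream work caps polish at shift 3.
polish at shift 3 is achievable: polish in shift 3, press in shift 1, anneal in shift 4, turn in shift 4, grind in shift 1, deburr in shift 4.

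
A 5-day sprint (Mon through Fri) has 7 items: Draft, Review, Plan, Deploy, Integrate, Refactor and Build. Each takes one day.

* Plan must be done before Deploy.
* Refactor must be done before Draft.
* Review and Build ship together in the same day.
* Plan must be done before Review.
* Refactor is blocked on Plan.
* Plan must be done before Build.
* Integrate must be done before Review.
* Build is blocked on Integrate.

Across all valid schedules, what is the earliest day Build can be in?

Tue

Precedence pushes Build to at least Tue.
Build at Tue is achievable: Build=Tue, Deploy=Tue, Draft=Wed, Integrate=Mon, Plan=Mon, Refactor=Tue, Review=Tue.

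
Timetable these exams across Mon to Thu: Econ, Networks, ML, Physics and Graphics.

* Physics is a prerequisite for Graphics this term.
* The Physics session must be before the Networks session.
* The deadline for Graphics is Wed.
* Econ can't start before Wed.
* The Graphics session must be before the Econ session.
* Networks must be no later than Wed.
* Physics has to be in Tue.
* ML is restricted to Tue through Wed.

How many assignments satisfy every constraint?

2

Enumerating: Networks=Wed, ML=Tue, Graphics=Wed, Physics=Tue, Econ=Thu | Econ=Thu; Physics=Tue; ML=Wed; Graphics=Wed; Networks=Wed.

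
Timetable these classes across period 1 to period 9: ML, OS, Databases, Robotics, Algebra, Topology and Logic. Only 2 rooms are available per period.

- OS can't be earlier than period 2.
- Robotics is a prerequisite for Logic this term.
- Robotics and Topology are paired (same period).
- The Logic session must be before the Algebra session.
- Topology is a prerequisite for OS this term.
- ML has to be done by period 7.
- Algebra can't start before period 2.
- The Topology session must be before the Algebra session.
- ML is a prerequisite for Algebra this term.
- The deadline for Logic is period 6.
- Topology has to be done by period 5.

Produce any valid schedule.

ML -> period 2; Topology -> period 1; OS -> period 3; Robotics -> period 1; Logic -> period 2; Algebra -> period 3; Databases -> period 4

Checking: Topology(period 1) before OS(period 3); Robotics(period 1) before Logic(period 2); ML(period 2) before Algebra(period 3); Logic(period 2) before Algebra(period 3); Topology(period 1) before Algebra(period 3); Robotics = Topology = period 1; Topology=period 1 in [period 1,period 5]; Logic=period 2 in [period 1,period 6]; Algebra=period 3 in [period 2,period 9]; OS=period 3 in [period 2,period 9]; ML=period 2 in [period 1,period 7]; max 2 per period (cap 2).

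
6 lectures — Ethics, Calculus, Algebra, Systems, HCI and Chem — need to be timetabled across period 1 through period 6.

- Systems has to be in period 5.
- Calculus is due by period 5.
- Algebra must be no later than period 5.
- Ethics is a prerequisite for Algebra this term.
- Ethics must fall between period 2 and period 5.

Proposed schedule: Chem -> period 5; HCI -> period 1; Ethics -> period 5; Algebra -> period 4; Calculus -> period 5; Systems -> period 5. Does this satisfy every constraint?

Ethics is a prerequisite for Algebra this term — violated.
Systems has to be in period 5 — holds.
Ethics must fall between period 2 and period 5 — holds.
Algebra must be no later than period 5 — holds.
Calculus is due by period 5 — holds.

No — it violates: Ethics is a prerequisite for Algebra this term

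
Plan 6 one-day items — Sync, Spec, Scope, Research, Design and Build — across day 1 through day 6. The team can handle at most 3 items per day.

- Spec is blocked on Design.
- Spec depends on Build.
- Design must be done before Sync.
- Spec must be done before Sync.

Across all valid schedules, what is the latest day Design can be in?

Downstream work caps Design at day 4.
Design at day 4 is achievable: Spec -> day 5; Design -> day 4; Build -> day 1; Sync -> day 6; Research -> day 1; Scope -> day 1.

day 4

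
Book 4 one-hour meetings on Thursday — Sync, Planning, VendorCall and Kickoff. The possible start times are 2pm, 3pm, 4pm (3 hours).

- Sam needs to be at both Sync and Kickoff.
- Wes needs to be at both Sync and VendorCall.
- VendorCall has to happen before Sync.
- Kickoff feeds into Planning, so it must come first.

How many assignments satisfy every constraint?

Splitting on Sync: it can be 3pm (2), 4pm (6). Listing each branch's schedules as (Planning, VendorCall, Kickoff):
Sync=3pm: (3pm,2pm,2pm) (4pm,2pm,2pm) — 2.
Sync=4pm: (3pm,2pm,2pm) (3pm,3pm,2pm) (4pm,2pm,2pm) (4pm,2pm,3pm) (4pm,3pm,2pm) (4pm,3pm,3pm) — 6.
Summing: 2 + 6 = 8.

8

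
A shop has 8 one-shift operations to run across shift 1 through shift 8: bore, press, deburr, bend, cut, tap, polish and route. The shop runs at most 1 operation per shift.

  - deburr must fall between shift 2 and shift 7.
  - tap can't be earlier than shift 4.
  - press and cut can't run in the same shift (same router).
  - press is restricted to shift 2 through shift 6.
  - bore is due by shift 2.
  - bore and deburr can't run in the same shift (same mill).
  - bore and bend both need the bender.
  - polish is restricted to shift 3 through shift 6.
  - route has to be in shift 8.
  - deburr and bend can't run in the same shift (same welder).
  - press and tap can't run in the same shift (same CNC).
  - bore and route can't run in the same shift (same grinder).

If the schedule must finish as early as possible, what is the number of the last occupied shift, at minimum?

With at most 1 per shift and 8 operations, at least 8 shifts are needed.
route can't be placed before shift 8, so the schedule must run through at least shift 8.
8 works (last occupied shift: shift 8): for example deburr -> shift 5; bend -> shift 6; route -> shift 8; press -> shift 2; bore -> shift 1; cut -> shift 7; tap -> shift 4; polish -> shift 3.

shift 8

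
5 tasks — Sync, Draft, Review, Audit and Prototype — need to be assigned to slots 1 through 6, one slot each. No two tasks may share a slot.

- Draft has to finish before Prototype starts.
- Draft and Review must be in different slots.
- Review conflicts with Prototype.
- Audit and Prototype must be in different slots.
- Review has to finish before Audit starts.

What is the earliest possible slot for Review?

1

Downstream work caps Review at 5.
Review at 1 is achievable: Review -> 1; Sync -> 5; Draft -> 2; Prototype -> 4; Audit -> 3.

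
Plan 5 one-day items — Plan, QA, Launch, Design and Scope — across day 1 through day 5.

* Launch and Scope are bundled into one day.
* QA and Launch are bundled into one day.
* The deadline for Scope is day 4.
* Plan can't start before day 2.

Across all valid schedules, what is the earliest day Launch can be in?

Launch must be in the same day as Scope, which can't be after day 4, so Launch is at most day 4.
Launch at day 1 is achievable: QA in day 1, Plan in day 2, Scope in day 1, Design in day 1, Launch in day 1.

day 1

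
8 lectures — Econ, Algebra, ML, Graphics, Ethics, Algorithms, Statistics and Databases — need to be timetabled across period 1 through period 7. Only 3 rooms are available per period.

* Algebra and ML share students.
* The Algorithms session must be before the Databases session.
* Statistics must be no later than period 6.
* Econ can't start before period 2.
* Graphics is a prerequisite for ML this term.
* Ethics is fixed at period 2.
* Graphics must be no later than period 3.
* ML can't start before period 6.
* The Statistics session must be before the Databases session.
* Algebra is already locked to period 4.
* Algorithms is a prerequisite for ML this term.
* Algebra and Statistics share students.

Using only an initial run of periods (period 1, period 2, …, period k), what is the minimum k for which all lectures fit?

6

The precedence chain requires at least 2 distinct periods.
With at most 3 per period and 8 lectures, at least 3 periods are needed.
ML can't be placed before period 6, so the schedule must run through at least period 6.
6 works (last occupied period: period 6): for example Databases in period 2; Ethics in period 2; Algorithms in period 1; Econ in period 2; Statistics in period 1; Algebra in period 4; ML in period 6; Graphics in period 1.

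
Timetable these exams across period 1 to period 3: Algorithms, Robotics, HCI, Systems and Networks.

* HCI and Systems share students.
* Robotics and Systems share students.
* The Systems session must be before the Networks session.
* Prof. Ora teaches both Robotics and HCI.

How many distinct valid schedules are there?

Splitting on Algorithms: it can be period 1 (6), period 2 (6), period 3 (6). Listing each branch's schedules as (Robotics, HCI, Systems, Networks) by period number:
Algorithms=period 1: (1,3,2,3) (2,3,1,2) (2,3,1,3) (3,1,2,3) (3,2,1,2) (3,2,1,3) — 6.
Algorithms=period 2: (1,3,2,3) (2,3,1,2) (2,3,1,3) (3,1,2,3) (3,2,1,2) (3,2,1,3) — 6.
Algorithms=period 3: (1,3,2,3) (2,3,1,2) (2,3,1,3) (3,1,2,3) (3,2,1,2) (3,2,1,3) — 6.
Summing: 6 + 6 + 6 = 18.

18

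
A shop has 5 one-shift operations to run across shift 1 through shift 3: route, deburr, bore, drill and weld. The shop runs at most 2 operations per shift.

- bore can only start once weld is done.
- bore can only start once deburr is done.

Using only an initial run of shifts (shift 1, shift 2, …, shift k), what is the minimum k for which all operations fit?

3

The precedence chain requires at least 2 distinct shifts.
With at most 2 per shift and 5 operations, at least 3 shifts are needed.
3 works (last occupied shift: shift 3): for example route=shift 2; bore=shift 2; weld=shift 1; drill=shift 3; deburr=shift 1.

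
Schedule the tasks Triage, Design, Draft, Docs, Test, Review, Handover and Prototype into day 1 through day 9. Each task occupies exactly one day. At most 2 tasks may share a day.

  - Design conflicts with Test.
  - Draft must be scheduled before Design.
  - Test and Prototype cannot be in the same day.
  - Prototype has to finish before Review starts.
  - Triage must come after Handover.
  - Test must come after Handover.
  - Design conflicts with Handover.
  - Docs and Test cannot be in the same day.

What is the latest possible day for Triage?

Precedence pushes Triage to at least day 2.
Triage at day 9 is achievable: Triage -> day 9, Docs -> day 4, Draft -> day 1, Review -> day 3, Handover -> day 1, Test -> day 3, Prototype -> day 2, Design -> day 2.

day 9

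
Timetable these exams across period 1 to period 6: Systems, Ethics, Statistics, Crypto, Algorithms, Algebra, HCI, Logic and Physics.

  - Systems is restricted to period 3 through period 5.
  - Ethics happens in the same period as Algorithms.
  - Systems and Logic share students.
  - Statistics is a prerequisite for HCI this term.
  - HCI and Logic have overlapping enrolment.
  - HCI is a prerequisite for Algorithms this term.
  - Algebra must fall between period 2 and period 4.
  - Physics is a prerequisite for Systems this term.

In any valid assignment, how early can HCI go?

period 2

Precedence pushes HCI to at least period 2; downstream work caps HCI at period 5.
HCI at period 2 is achievable: Systems in period 3; HCI in period 2; Logic in period 1; Physics in period 1; Crypto in period 1; Statistics in period 1; Algorithms in period 3; Ethics in period 3; Algebra in period 2.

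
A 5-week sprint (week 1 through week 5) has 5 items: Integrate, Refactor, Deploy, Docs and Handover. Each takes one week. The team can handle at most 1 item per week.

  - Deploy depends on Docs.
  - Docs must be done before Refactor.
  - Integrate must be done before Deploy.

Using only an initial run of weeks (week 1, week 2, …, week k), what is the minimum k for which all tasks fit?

The precedence chain requires at least 2 distinct weeks.
With at most 1 per week and 5 tasks, at least 5 weeks are needed.
5 works (last occupied week: week 5): for example Docs in week 1; Deploy in week 3; Handover in week 5; Integrate in week 2; Refactor in week 4.

5 weeks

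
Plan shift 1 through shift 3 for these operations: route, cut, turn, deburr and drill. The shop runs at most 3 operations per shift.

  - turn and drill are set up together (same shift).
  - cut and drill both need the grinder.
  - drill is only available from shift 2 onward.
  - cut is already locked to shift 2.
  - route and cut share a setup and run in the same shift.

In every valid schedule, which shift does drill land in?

shift 3

drill's window is shift 2–shift 3.
cut is fixed at shift 2, and drill can't share a shift with cut.
So drill must be shift 3.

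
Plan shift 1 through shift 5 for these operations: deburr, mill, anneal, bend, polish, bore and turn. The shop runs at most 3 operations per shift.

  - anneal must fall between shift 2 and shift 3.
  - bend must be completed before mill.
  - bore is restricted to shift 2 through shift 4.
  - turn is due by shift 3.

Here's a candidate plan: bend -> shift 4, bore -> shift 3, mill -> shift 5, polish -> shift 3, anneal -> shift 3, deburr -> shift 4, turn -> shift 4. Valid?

The shop runs at most 3 operations per shift — holds.
turn is due by shift 3 — violated.
bend must be completed before mill — holds.
anneal must fall between shift 2 and shift 3 — holds.
bore is restricted to shift 2 through shift 4 — holds.

No — it violates: turn is due by shift 3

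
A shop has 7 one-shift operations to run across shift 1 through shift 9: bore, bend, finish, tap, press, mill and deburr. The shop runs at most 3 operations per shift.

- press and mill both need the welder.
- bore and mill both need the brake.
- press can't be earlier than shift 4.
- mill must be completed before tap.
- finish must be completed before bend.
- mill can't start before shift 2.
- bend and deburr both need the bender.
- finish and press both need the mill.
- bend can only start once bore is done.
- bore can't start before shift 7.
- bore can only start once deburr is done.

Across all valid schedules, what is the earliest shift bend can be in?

shift 8

Precedence pushes bend to at least shift 8.
bend at shift 8 is achievable: tap -> shift 3; mill -> shift 2; finish -> shift 1; bore -> shift 7; deburr -> shift 1; bend -> shift 8; press -> shift 4.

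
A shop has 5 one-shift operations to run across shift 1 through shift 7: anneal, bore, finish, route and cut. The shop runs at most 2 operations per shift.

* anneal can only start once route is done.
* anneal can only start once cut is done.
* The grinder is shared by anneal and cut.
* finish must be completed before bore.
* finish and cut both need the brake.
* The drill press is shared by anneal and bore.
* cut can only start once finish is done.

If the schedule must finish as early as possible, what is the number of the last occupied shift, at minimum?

shift 3

The precedence chain requires at least 3 distinct shifts.
With at most 2 per shift and 5 operations, at least 3 shifts are needed.
3 works (last occupied shift: shift 3): for example anneal=shift 3, cut=shift 2, finish=shift 1, route=shift 1, bore=shift 2.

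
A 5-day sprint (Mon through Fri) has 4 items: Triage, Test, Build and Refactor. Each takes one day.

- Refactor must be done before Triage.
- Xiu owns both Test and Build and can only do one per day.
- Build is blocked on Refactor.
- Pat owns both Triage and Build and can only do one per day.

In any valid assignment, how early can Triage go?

Precedence pushes Triage to at least Tue.
Triage at Tue is achievable: Build -> Wed; Refactor -> Mon; Triage -> Tue; Test -> Mon.

Tue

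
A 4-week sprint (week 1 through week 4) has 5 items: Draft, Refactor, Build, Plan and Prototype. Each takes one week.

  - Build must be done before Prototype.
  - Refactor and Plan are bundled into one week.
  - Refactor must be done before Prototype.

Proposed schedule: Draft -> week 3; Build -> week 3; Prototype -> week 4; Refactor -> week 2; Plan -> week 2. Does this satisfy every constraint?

Build must be done before Prototype — holds.
Refactor must be done before Prototype — holds.
Refactor and Plan are bundled into one week — holds.

Yes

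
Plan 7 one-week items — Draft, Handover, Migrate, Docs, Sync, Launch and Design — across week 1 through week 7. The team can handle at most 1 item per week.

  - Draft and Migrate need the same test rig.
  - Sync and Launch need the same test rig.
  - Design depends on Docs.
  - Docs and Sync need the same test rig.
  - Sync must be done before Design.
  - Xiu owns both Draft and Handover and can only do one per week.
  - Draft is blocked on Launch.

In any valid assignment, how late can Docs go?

Downstream work caps Docs at week 6.
Docs at week 6 is achievable: Launch=week 1; Draft=week 2; Docs=week 6; Migrate=week 5; Sync=week 3; Handover=week 4; Design=week 7.

week 6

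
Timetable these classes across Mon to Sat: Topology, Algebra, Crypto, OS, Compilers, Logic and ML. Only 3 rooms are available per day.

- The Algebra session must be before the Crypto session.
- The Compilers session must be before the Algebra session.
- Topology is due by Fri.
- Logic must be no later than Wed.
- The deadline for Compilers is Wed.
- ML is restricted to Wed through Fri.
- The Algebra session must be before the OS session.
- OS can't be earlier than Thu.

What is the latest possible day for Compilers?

Compilers's own window allows nothing later than Wed.
Compilers at Wed is achievable: Algebra in Thu, OS in Fri, Topology in Mon, ML in Wed, Crypto in Fri, Compilers in Wed, Logic in Mon.

Wed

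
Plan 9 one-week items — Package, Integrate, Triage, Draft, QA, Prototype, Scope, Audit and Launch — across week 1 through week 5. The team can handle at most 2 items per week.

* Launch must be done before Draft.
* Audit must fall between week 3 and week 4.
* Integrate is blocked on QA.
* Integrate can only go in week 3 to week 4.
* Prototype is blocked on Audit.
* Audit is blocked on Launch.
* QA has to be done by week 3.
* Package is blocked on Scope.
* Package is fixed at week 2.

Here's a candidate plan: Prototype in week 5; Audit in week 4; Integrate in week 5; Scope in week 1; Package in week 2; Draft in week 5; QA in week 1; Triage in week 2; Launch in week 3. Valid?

Package is fixed at week 2 — holds.
Audit must fall between week 3 and week 4 — holds.
Prototype is blocked on Audit — holds.
QA has to be done by week 3 — holds.
Launch must be done before Draft — holds.
Integrate is blocked on QA — holds.
The team can handle at most 2 items per week — violated.
Package is blocked on Scope — holds.
Audit is blocked on Launch — holds.
Integrate can only go in week 3 to week 4 — violated.

No — it violates: Integrate can only go in week 3 to week 4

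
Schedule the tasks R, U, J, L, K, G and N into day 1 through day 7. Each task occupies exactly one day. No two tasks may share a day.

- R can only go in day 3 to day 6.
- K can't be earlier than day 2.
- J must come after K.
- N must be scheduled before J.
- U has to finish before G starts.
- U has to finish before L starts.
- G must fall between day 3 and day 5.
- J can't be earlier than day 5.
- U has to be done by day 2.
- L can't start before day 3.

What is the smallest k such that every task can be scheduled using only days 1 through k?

7

The precedence chain requires at least 2 distinct days.
With at most 1 per day and 7 tasks, at least 7 days are needed.
J can't be placed before day 5, so the schedule must run through at least day 5.
7 works (last occupied day: day 7): for example L -> day 7; G -> day 3; R -> day 6; N -> day 4; J -> day 5; K -> day 2; U -> day 1.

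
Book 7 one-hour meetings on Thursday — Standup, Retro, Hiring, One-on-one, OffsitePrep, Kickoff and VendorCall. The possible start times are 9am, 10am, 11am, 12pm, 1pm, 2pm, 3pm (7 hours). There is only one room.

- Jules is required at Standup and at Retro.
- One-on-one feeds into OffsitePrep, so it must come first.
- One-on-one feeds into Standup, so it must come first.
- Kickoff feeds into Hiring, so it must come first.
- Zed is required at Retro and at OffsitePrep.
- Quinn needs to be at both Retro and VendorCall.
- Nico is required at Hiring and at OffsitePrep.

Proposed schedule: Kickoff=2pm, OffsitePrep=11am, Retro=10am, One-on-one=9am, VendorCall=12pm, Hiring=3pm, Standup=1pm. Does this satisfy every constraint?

Quinn needs to be at both Retro and VendorCall — holds.
Kickoff feeds into Hiring, so it must come first — holds.
One-on-one feeds into OffsitePrep, so it must come first — holds.
One-on-one feeds into Standup, so it must come first — holds.
Jules is required at Standup and at Retro — holds.
Nico is required at Hiring and at OffsitePrep — holds.
There is only one room — holds.
Zed is required at Retro and at OffsitePrep — holds.

Yes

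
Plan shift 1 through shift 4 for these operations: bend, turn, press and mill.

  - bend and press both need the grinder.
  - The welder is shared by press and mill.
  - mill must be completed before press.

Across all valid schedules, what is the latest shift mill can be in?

shift 3

Downstream work caps mill at shift 3.
mill at shift 3 is achievable: bend in shift 1, press in shift 4, mill in shift 3, turn in shift 1.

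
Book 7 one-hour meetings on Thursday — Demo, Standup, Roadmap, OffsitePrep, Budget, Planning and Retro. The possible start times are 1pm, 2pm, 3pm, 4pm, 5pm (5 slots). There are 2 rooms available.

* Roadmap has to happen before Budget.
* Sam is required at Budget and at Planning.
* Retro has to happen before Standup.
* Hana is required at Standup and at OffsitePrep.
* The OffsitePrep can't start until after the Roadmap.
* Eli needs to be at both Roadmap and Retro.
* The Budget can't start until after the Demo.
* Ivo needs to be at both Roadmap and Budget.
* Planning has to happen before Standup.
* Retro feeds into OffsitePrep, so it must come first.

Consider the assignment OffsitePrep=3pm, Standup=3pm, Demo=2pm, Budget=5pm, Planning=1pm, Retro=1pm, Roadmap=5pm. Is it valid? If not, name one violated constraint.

No — it violates: The OffsitePrep can't start until after the Roadmap

Ivo needs to be at both Roadmap and Budget — violated.
Sam is required at Budget and at Planning — holds.
There are 2 rooms available — holds.
Retro has to happen before Standup — holds.
The Budget can't start until after the Demo — holds.
Hana is required at Standup and at OffsitePrep — violated.
The OffsitePrep can't start until after the Roadmap — violated.
Eli needs to be at both Roadmap and Retro — holds.
Planning has to happen before Standup — holds.
Retro feeds into OffsitePrep, so it must come first — holds.
Roadmap has to happen before Budget — violated.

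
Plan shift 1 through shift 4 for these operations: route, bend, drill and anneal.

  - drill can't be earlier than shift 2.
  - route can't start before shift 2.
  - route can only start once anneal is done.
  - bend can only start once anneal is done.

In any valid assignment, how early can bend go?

Precedence pushes bend to at least shift 2.
bend at shift 2 is achievable: drill=shift 2, bend=shift 2, anneal=shift 1, route=shift 2.

shift 2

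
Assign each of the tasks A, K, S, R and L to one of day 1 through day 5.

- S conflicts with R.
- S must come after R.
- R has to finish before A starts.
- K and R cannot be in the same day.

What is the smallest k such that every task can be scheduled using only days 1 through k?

The precedence chain requires at least 2 distinct days.
2 works (last occupied day: day 2): for example R -> day 1; S -> day 2; L -> day 1; A -> day 2; K -> day 2.

2 days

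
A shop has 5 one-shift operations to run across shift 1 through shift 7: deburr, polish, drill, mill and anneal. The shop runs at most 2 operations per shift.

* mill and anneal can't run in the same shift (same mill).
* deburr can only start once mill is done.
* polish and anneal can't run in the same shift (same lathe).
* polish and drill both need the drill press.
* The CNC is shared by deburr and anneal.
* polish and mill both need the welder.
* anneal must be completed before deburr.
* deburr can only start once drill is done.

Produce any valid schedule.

deburr -> shift 3; drill -> shift 1; anneal -> shift 2; mill -> shift 1; polish -> shift 3

Checking: mill(shift 1) before deburr(shift 3); drill(shift 1) before deburr(shift 3); anneal(shift 2) before deburr(shift 3); polish(shift 3) != anneal(shift 2); polish(shift 3) != mill(shift 1); mill(shift 1) != anneal(shift 2); deburr(shift 3) != anneal(shift 2); polish(shift 3) != drill(shift 1); max 2 per shift (cap 2).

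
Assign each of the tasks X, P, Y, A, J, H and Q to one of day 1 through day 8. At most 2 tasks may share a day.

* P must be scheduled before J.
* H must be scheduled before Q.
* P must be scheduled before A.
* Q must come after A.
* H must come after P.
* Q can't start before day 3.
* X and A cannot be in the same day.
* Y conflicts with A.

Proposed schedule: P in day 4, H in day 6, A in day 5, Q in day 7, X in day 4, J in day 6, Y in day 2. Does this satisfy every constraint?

Yes, all constraints hold

At most 2 tasks may share a day — holds.
P must be scheduled before A — holds.
H must come after P — holds.
Y conflicts with A — holds.
P must be scheduled before J — holds.
Q can't start before day 3 — holds.
X and A cannot be in the same day — holds.
Q must come after A — holds.
H must be scheduled before Q — holds.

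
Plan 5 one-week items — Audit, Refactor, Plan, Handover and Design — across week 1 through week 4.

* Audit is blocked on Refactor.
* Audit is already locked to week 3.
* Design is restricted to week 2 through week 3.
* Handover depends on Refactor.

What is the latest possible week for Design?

week 3

Design is available from week 2; Design's own window allows nothing later than week 3.
Design at week 3 is achievable: Handover -> week 2; Refactor -> week 1; Plan -> week 1; Audit -> week 3; Design -> week 3.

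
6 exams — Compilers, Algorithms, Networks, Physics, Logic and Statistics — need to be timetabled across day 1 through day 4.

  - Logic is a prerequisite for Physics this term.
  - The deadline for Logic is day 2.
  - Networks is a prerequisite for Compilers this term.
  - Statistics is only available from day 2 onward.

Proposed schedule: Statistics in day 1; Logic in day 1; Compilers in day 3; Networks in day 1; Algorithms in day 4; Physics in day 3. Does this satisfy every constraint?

No. Statistics is only available from day 2 onward is not satisfied.

The deadline for Logic is day 2 — holds.
Logic is a prerequisite for Physics this term — holds.
Networks is a prerequisite for Compilers this term — holds.
Statistics is only available from day 2 onward — violated.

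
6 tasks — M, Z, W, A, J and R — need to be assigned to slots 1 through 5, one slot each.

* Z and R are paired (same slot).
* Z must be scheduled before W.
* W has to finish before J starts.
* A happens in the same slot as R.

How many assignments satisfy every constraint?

Splitting on M: it can be 1 (10), 2 (10), 3 (10), 4 (10), 5 (10). Listing each branch's schedules as (Z, W, A, J, R):
M=1: (1,2,1,3,1) (1,2,1,4,1) (1,2,1,5,1) (1,3,1,4,1) (1,3,1,5,1) (1,4,1,5,1) (2,3,2,4,2) (2,3,2,5,2) (2,4,2,5,2) (3,4,3,5,3) — 10.
M=2: (1,2,1,3,1) (1,2,1,4,1) (1,2,1,5,1) (1,3,1,4,1) (1,3,1,5,1) (1,4,1,5,1) (2,3,2,4,2) (2,3,2,5,2) (2,4,2,5,2) (3,4,3,5,3) — 10.
M=3: (1,2,1,3,1) (1,2,1,4,1) (1,2,1,5,1) (1,3,1,4,1) (1,3,1,5,1) (1,4,1,5,1) (2,3,2,4,2) (2,3,2,5,2) (2,4,2,5,2) (3,4,3,5,3) — 10.
M=4: (1,2,1,3,1) (1,2,1,4,1) (1,2,1,5,1) (1,3,1,4,1) (1,3,1,5,1) (1,4,1,5,1) (2,3,2,4,2) (2,3,2,5,2) (2,4,2,5,2) (3,4,3,5,3) — 10.
M=5: (1,2,1,3,1) (1,2,1,4,1) (1,2,1,5,1) (1,3,1,4,1) (1,3,1,5,1) (1,4,1,5,1) (2,3,2,4,2) (2,3,2,5,2) (2,4,2,5,2) (3,4,3,5,3) — 10.
Summing: 10 + 10 + 10 + 10 + 10 = 50.

50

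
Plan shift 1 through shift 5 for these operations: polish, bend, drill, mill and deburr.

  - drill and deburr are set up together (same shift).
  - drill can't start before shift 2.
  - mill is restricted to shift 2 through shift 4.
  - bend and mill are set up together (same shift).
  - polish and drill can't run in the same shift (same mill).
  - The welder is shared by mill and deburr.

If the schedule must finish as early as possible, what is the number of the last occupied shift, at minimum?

shift 3

drill can't be placed before shift 2, so the schedule must run through at least shift 2.
Could 2 shifts be enough, i.e. nothing placed later than shift 2? No: drill's window within 2 shifts is {shift 2}; mill's window within 2 shifts is {shift 2}; deburr must be in the same shift as drill (in {shift 2}) → {shift 2}; deburr can't share with mill (shift 2) → nothing is left.
So 2 shifts is not enough.
3 works (last occupied shift: shift 3): for example polish=shift 1; drill=shift 2; deburr=shift 2; bend=shift 3; mill=shift 3.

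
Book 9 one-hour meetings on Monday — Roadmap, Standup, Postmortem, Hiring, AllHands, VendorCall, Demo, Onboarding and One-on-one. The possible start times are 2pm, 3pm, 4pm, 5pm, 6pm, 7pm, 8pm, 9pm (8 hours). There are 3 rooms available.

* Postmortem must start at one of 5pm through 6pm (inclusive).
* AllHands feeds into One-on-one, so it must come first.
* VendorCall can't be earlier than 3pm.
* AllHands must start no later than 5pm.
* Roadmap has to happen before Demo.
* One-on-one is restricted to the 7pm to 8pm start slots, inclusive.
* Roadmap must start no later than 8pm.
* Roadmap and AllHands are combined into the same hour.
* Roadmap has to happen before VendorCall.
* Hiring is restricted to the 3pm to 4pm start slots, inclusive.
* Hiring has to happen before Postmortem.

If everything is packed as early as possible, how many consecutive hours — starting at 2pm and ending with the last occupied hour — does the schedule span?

The precedence chain requires at least 2 distinct hours.
With at most 3 per hour and 9 meetings, at least 3 hours are needed.
One-on-one can't be placed before 7pm — that is hour 6 counting from 2pm — so the schedule must run through at least 6 hours.
6 works (last occupied hour: 7pm): for example Hiring in 3pm; Roadmap in 2pm; Postmortem in 5pm; AllHands in 2pm; Demo in 3pm; VendorCall in 3pm; One-on-one in 7pm; Onboarding in 4pm; Standup in 2pm.

6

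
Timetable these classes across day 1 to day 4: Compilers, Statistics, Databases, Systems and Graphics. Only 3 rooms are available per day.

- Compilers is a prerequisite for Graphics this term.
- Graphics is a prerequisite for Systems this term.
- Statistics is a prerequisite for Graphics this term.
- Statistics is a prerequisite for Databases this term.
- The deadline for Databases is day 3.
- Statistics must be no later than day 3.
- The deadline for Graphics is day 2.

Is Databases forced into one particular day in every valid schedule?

Databases can be day 2 (e.g. Statistics=day 1; Compilers=day 1; Graphics=day 2; Databases=day 2; Systems=day 3) or day 3 (e.g. Compilers in day 1, Graphics in day 2, Databases in day 3, Systems in day 3, Statistics in day 1).

No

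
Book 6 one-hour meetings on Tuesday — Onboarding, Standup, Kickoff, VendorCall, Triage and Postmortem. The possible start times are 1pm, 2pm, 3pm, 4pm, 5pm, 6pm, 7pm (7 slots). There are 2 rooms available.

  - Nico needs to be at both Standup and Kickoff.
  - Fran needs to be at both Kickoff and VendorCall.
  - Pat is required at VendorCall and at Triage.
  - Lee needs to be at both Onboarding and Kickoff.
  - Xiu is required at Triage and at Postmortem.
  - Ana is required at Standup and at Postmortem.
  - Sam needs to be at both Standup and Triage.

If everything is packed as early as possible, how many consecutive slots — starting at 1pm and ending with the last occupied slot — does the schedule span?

With at most 2 per slot and 6 meetings, at least 3 slots are needed.
3 works (last occupied slot: 3pm): for example Postmortem=3pm; Standup=1pm; VendorCall=3pm; Kickoff=2pm; Triage=2pm; Onboarding=1pm.

3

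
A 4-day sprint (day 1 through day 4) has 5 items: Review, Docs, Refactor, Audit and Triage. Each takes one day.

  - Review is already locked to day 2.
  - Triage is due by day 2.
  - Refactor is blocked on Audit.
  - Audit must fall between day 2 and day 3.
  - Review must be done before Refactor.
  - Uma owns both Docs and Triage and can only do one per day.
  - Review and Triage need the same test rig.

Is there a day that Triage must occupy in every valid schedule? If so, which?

Triage's window is day 1–day 2.
Review is fixed at day 2, and Triage can't share a day with Review.
So Triage must be day 1.

day 1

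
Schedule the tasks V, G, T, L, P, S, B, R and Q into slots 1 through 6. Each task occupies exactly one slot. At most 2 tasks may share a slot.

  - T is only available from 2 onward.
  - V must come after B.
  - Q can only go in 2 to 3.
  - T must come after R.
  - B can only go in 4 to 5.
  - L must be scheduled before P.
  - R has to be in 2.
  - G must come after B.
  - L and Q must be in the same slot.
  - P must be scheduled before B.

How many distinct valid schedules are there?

6

Splitting on T: it can be 4 (3), 5 (3). Listing each branch's schedules as (V, G, L, P, S, B, R, Q):
T=4: (6,6,3,4,1,5,2,3) (6,6,3,4,2,5,2,3) (6,6,3,4,5,5,2,3) — 3.
T=5: (6,6,3,4,1,5,2,3) (6,6,3,4,2,5,2,3) (6,6,3,4,4,5,2,3) — 3.
Summing: 3 + 3 = 6.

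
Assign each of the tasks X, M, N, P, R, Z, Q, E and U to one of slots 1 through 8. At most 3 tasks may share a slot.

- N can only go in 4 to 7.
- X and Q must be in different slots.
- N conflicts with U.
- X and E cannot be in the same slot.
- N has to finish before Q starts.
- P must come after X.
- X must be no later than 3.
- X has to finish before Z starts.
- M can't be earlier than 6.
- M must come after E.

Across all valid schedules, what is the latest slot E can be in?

7

Downstream work caps E at 7.
E at 7 is achievable: X=1; N=4; Q=5; M=8; Z=2; P=2; U=1; R=1; E=7.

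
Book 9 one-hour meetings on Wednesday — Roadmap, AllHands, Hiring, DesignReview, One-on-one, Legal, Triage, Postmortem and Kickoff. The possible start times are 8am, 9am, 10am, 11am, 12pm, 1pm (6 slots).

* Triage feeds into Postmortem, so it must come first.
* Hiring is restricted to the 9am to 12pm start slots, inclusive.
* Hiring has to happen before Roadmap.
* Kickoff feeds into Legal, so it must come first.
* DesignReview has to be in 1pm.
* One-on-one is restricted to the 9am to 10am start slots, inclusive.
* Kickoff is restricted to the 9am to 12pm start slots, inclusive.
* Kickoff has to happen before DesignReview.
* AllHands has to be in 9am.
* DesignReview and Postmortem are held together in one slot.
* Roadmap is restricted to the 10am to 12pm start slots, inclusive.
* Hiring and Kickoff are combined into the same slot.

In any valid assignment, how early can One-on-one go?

One-on-one is available from 9am; One-on-one's own window allows nothing later than 10am.
One-on-one at 9am is achievable: Postmortem -> 1pm; Roadmap -> 10am; Hiring -> 9am; One-on-one -> 9am; Legal -> 10am; AllHands -> 9am; Kickoff -> 9am; Triage -> 8am; DesignReview -> 1pm.

9am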